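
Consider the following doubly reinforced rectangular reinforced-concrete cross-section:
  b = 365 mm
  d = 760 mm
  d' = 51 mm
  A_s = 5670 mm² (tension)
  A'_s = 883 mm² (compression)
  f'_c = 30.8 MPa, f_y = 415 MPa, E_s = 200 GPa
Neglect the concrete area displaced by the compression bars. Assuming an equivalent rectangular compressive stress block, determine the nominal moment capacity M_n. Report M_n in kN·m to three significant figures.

M_n ≈ 1560 kN·m

Assume both tension and compression steel yield.
Net tension couple steel: A_s − A'_s = 4787 mm².
a = (A_s − A'_s) f_y / (0.85 f'_c b) = 1986605/(0.85 × 30.8 × 365) = 207.90 mm.
c = a/β₁ = 207.90/0.83 = 250.48 mm; ε'_s = 0.003(c − d')/c = 0.0024 ≥ f_y/E_s = 0.0021, so compression steel does yield.
M_n = (A_s − A'_s) f_y (d − a/2) + A'_s f_y (d − d') = [1986605 × (760 − 103.95) + 366445 × (760 − 51)] × 10⁻⁶ = 1303.31 + 259.81 = 1563.12 kN·m.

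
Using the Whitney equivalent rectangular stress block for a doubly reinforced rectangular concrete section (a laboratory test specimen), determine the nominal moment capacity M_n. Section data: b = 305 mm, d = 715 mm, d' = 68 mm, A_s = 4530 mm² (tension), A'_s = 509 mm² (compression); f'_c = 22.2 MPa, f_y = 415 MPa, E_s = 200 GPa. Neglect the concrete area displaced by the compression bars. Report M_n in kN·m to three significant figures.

Assume both tension and compression steel yield.
Net tension couple steel: A_s − A'_s = 4021 mm².
a = (A_s − A'_s) f_y / (0.85 f'_c b) = 1668715/(0.85 × 22.2 × 305) = 289.94 mm.
c = a/β₁ = 289.94/0.85 = 341.11 mm; ε'_s = 0.003(c − d')/c = 0.0024 ≥ f_y/E_s = 0.0021, so compression steel does yield.
M_n = (A_s − A'_s) f_y (d − a/2) + A'_s f_y (d − d') = [1668715 × (715 − 144.97) + 211235 × (715 − 68)] × 10⁻⁶ = 951.22 + 136.67 = 1087.89 kN·m.

M_n ≈ 1090 kN·m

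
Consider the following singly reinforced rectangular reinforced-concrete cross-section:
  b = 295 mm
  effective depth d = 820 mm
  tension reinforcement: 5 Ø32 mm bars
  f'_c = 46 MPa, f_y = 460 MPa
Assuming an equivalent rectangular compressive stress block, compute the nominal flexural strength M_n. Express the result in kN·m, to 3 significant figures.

A_s = 5 × 804 = 4020 mm².
T = A_s f_y = 4020 × 460 = 1849200 N = 1849.2 kN.
From C = T: a = T/(0.85 f'_c b) = 1849200/(0.85 × 46 × 295) = 160.32 mm.
M_n = T(d − a/2) = 1849.2 kN × (820 − 80.16) mm = 1368.11 kN·m.

M_n ≈ 1370 kN·m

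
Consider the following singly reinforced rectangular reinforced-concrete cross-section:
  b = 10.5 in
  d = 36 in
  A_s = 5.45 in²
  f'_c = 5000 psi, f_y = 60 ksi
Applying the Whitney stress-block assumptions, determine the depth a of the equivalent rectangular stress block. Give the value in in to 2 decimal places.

a ≈ 7.33 in

T = A_s f_y = 5.45 × 60 = 327 kips.
a = T/(0.85 f'_c b) = 327/(0.85 × 5 × 10.5) = 7.33 in.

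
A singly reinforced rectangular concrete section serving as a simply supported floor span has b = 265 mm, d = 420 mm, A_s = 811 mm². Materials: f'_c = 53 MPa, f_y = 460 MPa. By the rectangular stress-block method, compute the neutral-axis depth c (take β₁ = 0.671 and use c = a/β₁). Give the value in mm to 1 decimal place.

T = A_s f_y = 811 × 460 = 373060 N = 373.06 kN.
Setting C = 0.85 f'_c a b equal to T: a = 373060/(0.85 × 53 × 265) = 31.249 mm.
With β₁ = 0.671, c = a/β₁ = 31.249/0.671 = 46.6 mm.

c ≈ 46.6 mm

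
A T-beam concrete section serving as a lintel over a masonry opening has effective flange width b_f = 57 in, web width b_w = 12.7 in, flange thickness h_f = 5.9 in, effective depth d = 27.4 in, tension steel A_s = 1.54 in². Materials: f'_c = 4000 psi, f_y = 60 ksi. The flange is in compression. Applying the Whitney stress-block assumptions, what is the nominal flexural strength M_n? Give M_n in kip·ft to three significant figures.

M_n ≈ 209 kip·ft

Tension: T = A_s f_y = 1.54 × 60 = 92.4 kips.
Try a within the flange: a = T/(0.85 f'_c b_f) = 92.4/(0.85 × 4 × 57) = 0.477 in.
Since a = 0.477 ≤ h_f = 5.9 in, the stress block lies entirely in the flange; analyse as a rectangular beam of width b_f.
M_n = T(d − a/2) = 92.4 × (27.4 − 0.2385) = 2509.7 kip·in.
M_n = 2509.7/12 = 209.14 kip·ft.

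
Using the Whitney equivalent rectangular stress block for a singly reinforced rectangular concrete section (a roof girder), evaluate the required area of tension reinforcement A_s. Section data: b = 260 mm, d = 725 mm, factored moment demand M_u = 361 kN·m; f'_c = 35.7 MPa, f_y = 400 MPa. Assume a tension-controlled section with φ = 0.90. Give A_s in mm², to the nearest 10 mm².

A_s ≈ 1460 mm²

M_n = M_u/φ = 361/0.90 = 401.111 kN·m.
With M_n = 0.85 f'_c a b (d − a/2), solve the quadratic for a:
a = d − √(d² − 2M_n/(0.85 f'_c b)) = 725 − √(725² − 2 × 401.111×10⁶/(0.85 × 35.7 × 260)) = 73.89 mm.
A_s = 0.85 f'_c a b / f_y = 0.85 × 35.7 × 73.89 × 260 / 400 = 1457.4 mm².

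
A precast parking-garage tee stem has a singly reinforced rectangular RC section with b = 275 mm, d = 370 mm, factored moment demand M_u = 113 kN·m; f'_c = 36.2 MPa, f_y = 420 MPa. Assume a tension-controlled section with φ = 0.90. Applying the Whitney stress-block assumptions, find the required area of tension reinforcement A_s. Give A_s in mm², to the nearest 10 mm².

A_s ≈ 860 mm²

M_n = M_u/φ = 113/0.90 = 125.556 kN·m.
With M_n = 0.85 f'_c a b (d − a/2), solve the quadratic for a:
a = d − √(d² − 2M_n/(0.85 f'_c b)) = 370 − √(370² − 2 × 125.556×10⁶/(0.85 × 36.2 × 275)) = 42.55 mm.
A_s = 0.85 f'_c a b / f_y = 0.85 × 36.2 × 42.55 × 275 / 420 = 857.3 mm².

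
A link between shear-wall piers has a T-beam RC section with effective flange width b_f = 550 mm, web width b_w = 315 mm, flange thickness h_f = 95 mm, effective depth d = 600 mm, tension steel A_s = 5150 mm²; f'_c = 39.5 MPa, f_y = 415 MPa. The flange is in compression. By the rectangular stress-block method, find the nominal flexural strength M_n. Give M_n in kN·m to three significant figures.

M_n ≈ 1160 kN·m

Tension: T = A_s f_y = 5150 × 415 = 2137250 N.
Try a within the flange: a = T/(0.85 f'_c b_f) = 2137250/(0.85 × 39.5 × 550) = 115.74 mm.
a = 115.74 > h_f = 95 mm: the block extends into the web. Split into flange-overhang and web parts.
C_f = 0.85 f'_c (b_f − b_w) h_f = 0.85 × 39.5 × (550 − 315) × 95 = 749562 N.
Remaining web compression depth: a_w = (T − C_f)/(0.85 f'_c b_w) = (2137250 − 749562)/(0.85 × 39.5 × 315) = 131.21 mm.
M_n = C_f(d − h_f/2) + (T − C_f)(d − a_w/2) = 749562 × (600 − 47.5) + 1387688 × (600 − 65.605) = 414.13 + 741.57 = 1155.70 × 10⁶ N·mm.
M_n = 1155.70 kN·m.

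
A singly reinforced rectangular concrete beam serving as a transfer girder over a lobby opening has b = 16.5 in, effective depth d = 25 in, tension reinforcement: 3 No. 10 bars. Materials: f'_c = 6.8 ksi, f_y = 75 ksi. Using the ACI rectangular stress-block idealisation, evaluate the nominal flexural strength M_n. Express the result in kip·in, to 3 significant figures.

A_s = 3 × 1.27 = 3.81 in².
T = A_s f_y = 3.81 × 75 = 285.75 kips.
a = T/(0.85 f'_c b) = 285.75/(0.85 × 6.8 × 16.5) = 2.996 in.
M_n = T(d − a/2) = 285.75 × (25 − 1.498) = 6715.7 kip·in.

M_n ≈ 6720 kip·in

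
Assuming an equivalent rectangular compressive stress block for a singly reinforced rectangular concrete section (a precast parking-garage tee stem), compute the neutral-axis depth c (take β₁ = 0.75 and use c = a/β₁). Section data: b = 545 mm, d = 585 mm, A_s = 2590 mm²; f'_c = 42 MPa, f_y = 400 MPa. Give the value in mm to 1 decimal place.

T = A_s f_y = 2590 × 400 = 1036000 N = 1036 kN.
Setting C = 0.85 f'_c a b equal to T: a = 1036000/(0.85 × 42 × 545) = 53.247 mm.
With β₁ = 0.75, c = a/β₁ = 53.247/0.75 = 71.0 mm.

c ≈ 71.0 mm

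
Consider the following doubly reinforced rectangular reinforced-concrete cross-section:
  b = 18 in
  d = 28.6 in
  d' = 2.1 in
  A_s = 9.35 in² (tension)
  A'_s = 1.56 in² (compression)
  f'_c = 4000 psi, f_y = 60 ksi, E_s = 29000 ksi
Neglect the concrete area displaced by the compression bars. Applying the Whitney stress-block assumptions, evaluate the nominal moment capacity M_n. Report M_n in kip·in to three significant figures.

M_n ≈ 14100 kip·in

Assume both steels yield.
a = (A_s − A'_s) f_y/(0.85 f'_c b) = (9.35 − 1.56) × 60/(0.85 × 4 × 18) = 7.637 in.
c = a/β₁ = 7.637/0.85 = 8.985 in; ε'_s = 0.003(c − d')/c = 0.0023 ≥ ε_y = 0.0021, so the compression steel yields.
M_n = (A_s − A'_s) f_y (d − a/2) + A'_s f_y (d − d') = 467.4 × (28.6 − 3.8185) + 93.6 × (28.6 − 2.1) = 11582.9 + 2480.4 = 14063.3 kip·in.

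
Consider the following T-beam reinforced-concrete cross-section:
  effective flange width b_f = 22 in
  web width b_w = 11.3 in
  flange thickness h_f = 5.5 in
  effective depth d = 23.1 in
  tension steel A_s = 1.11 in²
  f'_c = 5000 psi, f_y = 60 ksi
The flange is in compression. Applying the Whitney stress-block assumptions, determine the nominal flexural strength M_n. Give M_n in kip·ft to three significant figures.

Tension: T = A_s f_y = 1.11 × 60 = 66.6 kips.
Try a within the flange: a = T/(0.85 f'_c b_f) = 66.6/(0.85 × 5 × 22) = 0.712 in.
Since a = 0.712 ≤ h_f = 5.5 in, the stress block lies entirely in the flange; analyse as a rectangular beam of width b_f.
M_n = T(d − a/2) = 66.6 × (23.1 − 0.356) = 1514.8 kip·in.
M_n = 1514.8/12 = 126.23 kip·ft.

M_n ≈ 126 kip·ft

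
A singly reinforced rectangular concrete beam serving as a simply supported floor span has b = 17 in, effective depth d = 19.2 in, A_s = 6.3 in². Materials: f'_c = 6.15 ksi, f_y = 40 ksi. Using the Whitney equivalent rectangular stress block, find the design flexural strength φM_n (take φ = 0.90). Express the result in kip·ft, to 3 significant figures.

φM_n ≈ 336 kip·ft

T = A_s f_y = 6.3 × 40 = 252 kips.
a = T/(0.85 f'_c b) = 252/(0.85 × 6.15 × 17) = 2.836 in.
M_n = T(d − a/2) = 252 × (19.2 − 1.418) = 4481.1 kip·in = 4481.1/12 = 373.43 kip·ft.
φM_n = 0.90 × 373.43 = 336.09 kip·ft.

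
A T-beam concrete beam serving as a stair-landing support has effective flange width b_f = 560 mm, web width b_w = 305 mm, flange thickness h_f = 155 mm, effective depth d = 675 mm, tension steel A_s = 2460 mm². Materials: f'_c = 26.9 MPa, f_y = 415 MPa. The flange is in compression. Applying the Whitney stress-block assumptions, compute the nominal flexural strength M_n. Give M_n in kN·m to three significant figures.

Tension: T = A_s f_y = 2460 × 415 = 1020900 N.
Try a within the flange: a = T/(0.85 f'_c b_f) = 1020900/(0.85 × 26.9 × 560) = 79.73 mm.
Since a = 79.73 ≤ h_f = 155 mm, the stress block lies entirely in the flange; analyse as a rectangular beam of width b_f.
M_n = T(d − a/2) = 1020900 × (675 − 39.865) = 648.41 × 10⁶ N·mm.
M_n = 648.41 kN·m.

M_n ≈ 648 kN·m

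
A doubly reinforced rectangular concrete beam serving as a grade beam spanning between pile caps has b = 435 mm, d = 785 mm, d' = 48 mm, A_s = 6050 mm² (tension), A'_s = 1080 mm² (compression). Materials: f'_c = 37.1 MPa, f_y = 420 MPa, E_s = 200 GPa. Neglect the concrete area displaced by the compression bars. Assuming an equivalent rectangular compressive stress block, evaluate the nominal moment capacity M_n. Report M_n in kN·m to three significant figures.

Assume both tension and compression steel yield.
Net tension couple steel: A_s − A'_s = 4970 mm².
a = (A_s − A'_s) f_y / (0.85 f'_c b) = 2087400/(0.85 × 37.1 × 435) = 152.17 mm.
c = a/β₁ = 152.17/0.785 = 193.85 mm; ε'_s = 0.003(c − d')/c = 0.0023 ≥ f_y/E_s = 0.0021, so compression steel does yield.
M_n = (A_s − A'_s) f_y (d − a/2) + A'_s f_y (d − d') = [2087400 × (785 − 76.085) + 453600 × (785 − 48)] × 10⁻⁶ = 1479.79 + 334.30 = 1814.09 kN·m.

M_n ≈ 1810 kN·m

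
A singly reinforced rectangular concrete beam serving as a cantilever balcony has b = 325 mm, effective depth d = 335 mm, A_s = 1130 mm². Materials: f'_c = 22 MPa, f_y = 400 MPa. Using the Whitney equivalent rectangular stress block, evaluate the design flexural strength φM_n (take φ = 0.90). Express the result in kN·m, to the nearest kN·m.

T = A_s f_y = 1130 × 400 = 452000 N = 452 kN.
From C = T: a = T/(0.85 f'_c b) = 452000/(0.85 × 22 × 325) = 74.37 mm.
M_n = T(d − a/2) = 452 kN × (335 − 37.185) mm = 134.61 kN·m.
φM_n = 0.90 × 134.61 = 121.15 kN·m.

φM_n ≈ 121 kN·m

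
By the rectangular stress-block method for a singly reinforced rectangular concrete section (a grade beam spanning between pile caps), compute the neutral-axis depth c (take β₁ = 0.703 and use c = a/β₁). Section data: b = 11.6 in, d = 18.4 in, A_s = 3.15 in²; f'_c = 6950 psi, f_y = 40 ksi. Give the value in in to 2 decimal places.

T = A_s f_y = 3.15 × 40 = 126 kips.
a = T/(0.85 f'_c b) = 126/(0.85 × 6.95 × 11.6) = 1.8387 in.
With β₁ = 0.703, c = a/β₁ = 1.8387/0.703 = 2.62 in.

c ≈ 2.62 in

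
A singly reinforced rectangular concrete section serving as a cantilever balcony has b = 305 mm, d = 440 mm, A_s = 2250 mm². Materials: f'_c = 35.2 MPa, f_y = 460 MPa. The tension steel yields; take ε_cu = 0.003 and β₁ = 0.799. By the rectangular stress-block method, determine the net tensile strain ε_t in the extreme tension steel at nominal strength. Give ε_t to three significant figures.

ε_t ≈ 0.00630

a = A_s f_y/(0.85 f'_c b) = 113.42 mm.
β₁ = 0.799, so c = a/β₁ = 113.42/0.799 = 141.95 mm.
From the linear strain diagram with ε_cu = 0.003: ε_t = 0.003 (d − c)/c = 0.003 × (440 − 141.95)/141.95 = 0.00630.
Since ε_t ≥ 0.005, the section is tension-controlled.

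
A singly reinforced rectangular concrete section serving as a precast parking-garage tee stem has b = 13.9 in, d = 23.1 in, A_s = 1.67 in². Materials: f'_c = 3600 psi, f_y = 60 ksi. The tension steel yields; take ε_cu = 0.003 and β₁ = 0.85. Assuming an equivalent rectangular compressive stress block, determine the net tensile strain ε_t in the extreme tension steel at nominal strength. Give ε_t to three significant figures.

a = A_s f_y/(0.85 f'_c b) = 2.356 in.
β₁ = 0.85, so c = a/β₁ = 2.356/0.85 = 2.772 in.
From the linear strain diagram with ε_cu = 0.003: ε_t = 0.003 (d − c)/c = 0.003 × (23.1 − 2.772)/2.772 = 0.0220.
Since ε_t ≥ 0.005, the section is tension-controlled.

ε_t ≈ 0.0220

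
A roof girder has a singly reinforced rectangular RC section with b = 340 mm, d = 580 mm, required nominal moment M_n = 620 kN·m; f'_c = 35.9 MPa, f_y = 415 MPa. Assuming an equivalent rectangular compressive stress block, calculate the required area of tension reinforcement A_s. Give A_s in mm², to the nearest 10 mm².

A_s ≈ 2860 mm²

With M_n = 0.85 f'_c a b (d − a/2), solve the quadratic for a:
a = d − √(d² − 2M_n/(0.85 f'_c b)) = 580 − √(580² − 2 × 620×10⁶/(0.85 × 35.9 × 340)) = 114.29 mm.
A_s = 0.85 f'_c a b / f_y = 0.85 × 35.9 × 114.29 × 340 / 415 = 2857.3 mm².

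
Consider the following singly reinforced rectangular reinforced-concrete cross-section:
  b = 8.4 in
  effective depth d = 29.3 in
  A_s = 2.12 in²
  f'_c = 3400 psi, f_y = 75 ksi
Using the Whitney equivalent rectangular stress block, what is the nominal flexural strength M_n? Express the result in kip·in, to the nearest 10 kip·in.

M_n ≈ 4140 kip·in

T = A_s f_y = 2.12 × 75 = 159 kips.
a = T/(0.85 f'_c b) = 159/(0.85 × 3.4 × 8.4) = 6.550 in.
M_n = T(d − a/2) = 159 × (29.3 − 3.275) = 4138.0 kip·in.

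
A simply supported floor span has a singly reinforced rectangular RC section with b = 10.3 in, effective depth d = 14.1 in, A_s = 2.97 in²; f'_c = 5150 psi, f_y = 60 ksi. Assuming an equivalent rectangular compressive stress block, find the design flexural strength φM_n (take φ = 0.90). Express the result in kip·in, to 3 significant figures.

φM_n ≈ 1940 kip·in

T = A_s f_y = 2.97 × 60 = 178.2 kips.
a = T/(0.85 f'_c b) = 178.2/(0.85 × 5.15 × 10.3) = 3.952 in.
M_n = T(d − a/2) = 178.2 × (14.1 − 1.976) = 2160.5 kip·in.
φM_n = 0.90 × 2160.5 = 1944.5 kip·in.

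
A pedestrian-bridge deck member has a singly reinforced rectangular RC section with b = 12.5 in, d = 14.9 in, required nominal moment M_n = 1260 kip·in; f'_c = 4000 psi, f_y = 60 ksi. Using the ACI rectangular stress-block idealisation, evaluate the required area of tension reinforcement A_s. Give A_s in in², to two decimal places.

A_s ≈ 1.52 in²

From M_n = 0.85 f'_c a b (d − a/2):
a = d − √(d² − 2M_n/(0.85 f'_c b)) = 14.9 − √(14.9² − 2 × 1260/(0.85 × 4 × 12.5)) = 2.144 in.
A_s = 0.85 f'_c a b / f_y = 0.85 × 4 × 2.144 × 12.5 / 60 = 1.519 in².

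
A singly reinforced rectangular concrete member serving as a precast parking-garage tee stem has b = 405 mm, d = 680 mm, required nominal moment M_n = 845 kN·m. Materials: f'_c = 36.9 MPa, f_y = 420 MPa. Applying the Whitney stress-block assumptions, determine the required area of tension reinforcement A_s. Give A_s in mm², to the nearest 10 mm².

With M_n = 0.85 f'_c a b (d − a/2), solve the quadratic for a:
a = d − √(d² − 2M_n/(0.85 f'_c b)) = 680 − √(680² − 2 × 845×10⁶/(0.85 × 36.9 × 405)) = 106.10 mm.
A_s = 0.85 f'_c a b / f_y = 0.85 × 36.9 × 106.10 × 405 / 420 = 3209.0 mm².

A_s ≈ 3210 mm²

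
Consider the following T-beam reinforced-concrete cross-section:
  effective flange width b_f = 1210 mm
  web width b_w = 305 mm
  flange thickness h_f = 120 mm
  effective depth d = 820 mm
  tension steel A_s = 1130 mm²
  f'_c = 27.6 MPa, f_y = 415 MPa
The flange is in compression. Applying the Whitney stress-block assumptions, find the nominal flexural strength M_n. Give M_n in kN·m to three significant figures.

Tension: T = A_s f_y = 1130 × 415 = 468950 N.
Try a within the flange: a = T/(0.85 f'_c b_f) = 468950/(0.85 × 27.6 × 1210) = 16.52 mm.
Since a = 16.52 ≤ h_f = 120 mm, the stress block lies entirely in the flange; analyse as a rectangular beam of width b_f.
M_n = T(d − a/2) = 468950 × (820 − 8.26) = 380.67 × 10⁶ N·mm.
M_n = 380.67 kN·m.

M_n ≈ 381 kN·m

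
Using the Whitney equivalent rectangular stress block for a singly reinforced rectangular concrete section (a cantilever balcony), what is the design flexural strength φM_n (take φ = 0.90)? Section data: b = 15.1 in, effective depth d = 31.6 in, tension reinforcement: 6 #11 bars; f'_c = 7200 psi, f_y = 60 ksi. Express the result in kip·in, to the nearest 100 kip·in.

A_s = 6 × 1.56 = 9.36 in².
T = A_s f_y = 9.36 × 60 = 561.6 kips.
a = T/(0.85 f'_c b) = 561.6/(0.85 × 7.2 × 15.1) = 6.077 in.
M_n = T(d − a/2) = 561.6 × (31.6 − 3.0385) = 16040.1 kip·in.
φM_n = 0.90 × 16040.1 = 14436.1 kip·in.

φM_n ≈ 14400 kip·in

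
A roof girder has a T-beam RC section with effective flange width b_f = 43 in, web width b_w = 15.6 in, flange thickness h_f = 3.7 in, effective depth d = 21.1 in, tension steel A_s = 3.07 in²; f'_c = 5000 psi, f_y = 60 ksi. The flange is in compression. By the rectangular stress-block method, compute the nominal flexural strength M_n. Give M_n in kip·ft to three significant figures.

Tension: T = A_s f_y = 3.07 × 60 = 184.2 kips.
Try a within the flange: a = T/(0.85 f'_c b_f) = 184.2/(0.85 × 5 × 43) = 1.008 in.
Since a = 1.008 ≤ h_f = 3.7 in, the stress block lies entirely in the flange; analyse as a rectangular beam of width b_f.
M_n = T(d − a/2) = 184.2 × (21.1 − 0.504) = 3793.8 kip·in.
M_n = 3793.8/12 = 316.15 kip·ft.

M_n ≈ 316 kip·ft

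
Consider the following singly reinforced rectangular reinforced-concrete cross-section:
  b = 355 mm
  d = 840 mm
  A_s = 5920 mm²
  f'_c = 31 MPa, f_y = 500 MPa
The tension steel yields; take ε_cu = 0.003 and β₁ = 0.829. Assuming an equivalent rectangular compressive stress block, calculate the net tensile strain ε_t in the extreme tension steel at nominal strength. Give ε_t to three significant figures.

ε_t ≈ 0.00360

a = A_s f_y/(0.85 f'_c b) = 316.43 mm.
β₁ = 0.829, so c = a/β₁ = 316.43/0.829 = 381.70 mm.
From the linear strain diagram with ε_cu = 0.003: ε_t = 0.003 (d − c)/c = 0.003 × (840 − 381.70)/381.70 = 0.00360.
ε_t < 0.004 — the section is over-reinforced for flexure under ACI limits.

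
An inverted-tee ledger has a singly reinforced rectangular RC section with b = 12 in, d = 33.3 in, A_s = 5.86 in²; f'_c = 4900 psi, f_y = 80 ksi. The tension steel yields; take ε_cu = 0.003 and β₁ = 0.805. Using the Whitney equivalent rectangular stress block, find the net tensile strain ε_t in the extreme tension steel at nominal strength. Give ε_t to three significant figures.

ε_t ≈ 0.00557

a = A_s f_y/(0.85 f'_c b) = 9.380 in.
β₁ = 0.805, so c = a/β₁ = 9.380/0.805 = 11.652 in.
From the linear strain diagram with ε_cu = 0.003: ε_t = 0.003 (d − c)/c = 0.003 × (33.3 − 11.652)/11.652 = 0.00557.
Since ε_t ≥ 0.005, the section is tension-controlled.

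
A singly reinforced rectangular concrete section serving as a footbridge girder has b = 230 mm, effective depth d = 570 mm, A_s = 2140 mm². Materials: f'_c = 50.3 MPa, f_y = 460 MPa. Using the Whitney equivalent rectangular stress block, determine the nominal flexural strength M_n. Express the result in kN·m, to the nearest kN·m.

T = A_s f_y = 2140 × 460 = 984400 N = 984.4 kN.
From C = T: a = T/(0.85 f'_c b) = 984400/(0.85 × 50.3 × 230) = 100.11 mm.
M_n = T(d − a/2) = 984.4 kN × (570 − 50.055) mm = 511.83 kN·m.

M_n ≈ 512 kN·m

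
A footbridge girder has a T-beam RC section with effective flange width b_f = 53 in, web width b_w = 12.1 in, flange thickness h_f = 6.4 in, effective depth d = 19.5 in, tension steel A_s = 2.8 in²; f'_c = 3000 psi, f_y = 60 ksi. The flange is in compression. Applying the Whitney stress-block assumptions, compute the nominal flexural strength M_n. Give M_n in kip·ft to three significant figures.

Tension: T = A_s f_y = 2.8 × 60 = 168 kips.
Try a within the flange: a = T/(0.85 f'_c b_f) = 168/(0.85 × 3 × 53) = 1.243 in.
Since a = 1.243 ≤ h_f = 6.4 in, the stress block lies entirely in the flange; analyse as a rectangular beam of width b_f.
M_n = T(d − a/2) = 168 × (19.5 − 0.6215) = 3171.6 kip·in.
M_n = 3171.6/12 = 264.30 kip·ft.

M_n ≈ 264 kip·ft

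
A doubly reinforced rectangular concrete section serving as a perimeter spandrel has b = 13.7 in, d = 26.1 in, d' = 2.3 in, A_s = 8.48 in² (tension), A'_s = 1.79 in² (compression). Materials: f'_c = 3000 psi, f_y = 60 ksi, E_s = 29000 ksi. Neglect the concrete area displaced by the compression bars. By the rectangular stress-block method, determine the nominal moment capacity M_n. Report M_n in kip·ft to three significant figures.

M_n ≈ 894 kip·ft

Assume both steels yield.
a = (A_s − A'_s) f_y/(0.85 f'_c b) = (8.48 − 1.79) × 60/(0.85 × 3 × 13.7) = 11.490 in.
c = a/β₁ = 11.490/0.85 = 13.518 in; ε'_s = 0.003(c − d')/c = 0.0025 ≥ ε_y = 0.0021, so the compression steel yields.
M_n = (A_s − A'_s) f_y (d − a/2) + A'_s f_y (d − d') = 401.4 × (26.1 − 5.745) + 107.4 × (26.1 − 2.3) = 8170.5 + 2556.1 = 10726.6 kip·in = 10726.6/12 = 893.88 kip·ft.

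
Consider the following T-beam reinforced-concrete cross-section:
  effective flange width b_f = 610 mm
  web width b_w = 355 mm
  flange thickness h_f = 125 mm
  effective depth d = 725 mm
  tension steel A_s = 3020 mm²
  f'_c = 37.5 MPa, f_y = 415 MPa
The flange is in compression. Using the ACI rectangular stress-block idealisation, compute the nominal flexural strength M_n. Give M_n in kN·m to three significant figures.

Tension: T = A_s f_y = 3020 × 415 = 1253300 N.
Try a within the flange: a = T/(0.85 f'_c b_f) = 1253300/(0.85 × 37.5 × 610) = 64.46 mm.
Since a = 64.46 ≤ h_f = 125 mm, the stress block lies entirely in the flange; analyse as a rectangular beam of width b_f.
M_n = T(d − a/2) = 1253300 × (725 − 32.23) = 868.25 × 10⁶ N·mm.
M_n = 868.25 kN·m.

M_n ≈ 868 kN·m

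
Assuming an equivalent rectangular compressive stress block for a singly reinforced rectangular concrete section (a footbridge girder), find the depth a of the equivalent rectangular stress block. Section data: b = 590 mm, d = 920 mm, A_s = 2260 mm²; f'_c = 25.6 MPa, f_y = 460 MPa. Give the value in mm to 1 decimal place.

T = A_s f_y = 2260 × 460 = 1039600 N = 1039.6 kN.
Setting C = 0.85 f'_c a b equal to T: a = 1039600/(0.85 × 25.6 × 590) = 81.0 mm.

a ≈ 81.0 mm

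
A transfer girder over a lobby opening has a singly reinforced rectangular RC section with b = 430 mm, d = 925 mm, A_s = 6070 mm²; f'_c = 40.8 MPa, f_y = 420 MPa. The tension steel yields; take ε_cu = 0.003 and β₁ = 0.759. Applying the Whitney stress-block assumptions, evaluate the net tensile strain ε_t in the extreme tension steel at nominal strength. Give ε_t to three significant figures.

ε_t ≈ 0.00932

a = A_s f_y/(0.85 f'_c b) = 170.96 mm.
β₁ = 0.759, so c = a/β₁ = 170.96/0.759 = 225.24 mm.
From the linear strain diagram with ε_cu = 0.003: ε_t = 0.003 (d − c)/c = 0.003 × (925 − 225.24)/225.24 = 0.00932.
Since ε_t ≥ 0.005, the section is tension-controlled.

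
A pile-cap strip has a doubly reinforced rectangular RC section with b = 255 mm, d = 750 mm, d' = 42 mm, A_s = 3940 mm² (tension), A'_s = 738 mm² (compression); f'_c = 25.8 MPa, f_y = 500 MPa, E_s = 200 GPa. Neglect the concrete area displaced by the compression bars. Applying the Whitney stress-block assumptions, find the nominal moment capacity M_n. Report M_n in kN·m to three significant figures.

Assume both tension and compression steel yield.
Net tension couple steel: A_s − A'_s = 3202 mm².
a = (A_s − A'_s) f_y / (0.85 f'_c b) = 1601000/(0.85 × 25.8 × 255) = 286.29 mm.
c = a/β₁ = 286.29/0.85 = 336.81 mm; ε'_s = 0.003(c − d')/c = 0.0026 ≥ f_y/E_s = 0.0025, so compression steel does yield.
M_n = (A_s − A'_s) f_y (d − a/2) + A'_s f_y (d − d') = [1601000 × (750 − 143.145) + 369000 × (750 − 42)] × 10⁻⁶ = 971.57 + 261.25 = 1232.82 kN·m.

M_n ≈ 1230 kN·m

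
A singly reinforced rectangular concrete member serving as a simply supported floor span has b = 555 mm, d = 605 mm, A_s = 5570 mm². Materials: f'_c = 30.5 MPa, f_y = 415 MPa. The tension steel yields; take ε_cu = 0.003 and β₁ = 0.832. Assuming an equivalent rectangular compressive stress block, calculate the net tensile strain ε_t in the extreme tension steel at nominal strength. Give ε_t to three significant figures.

ε_t ≈ 0.00640

a = A_s f_y/(0.85 f'_c b) = 160.65 mm.
β₁ = 0.832, so c = a/β₁ = 160.65/0.832 = 193.09 mm.
From the linear strain diagram with ε_cu = 0.003: ε_t = 0.003 (d − c)/c = 0.003 × (605 − 193.09)/193.09 = 0.00640.
Since ε_t ≥ 0.005, the section is tension-controlled.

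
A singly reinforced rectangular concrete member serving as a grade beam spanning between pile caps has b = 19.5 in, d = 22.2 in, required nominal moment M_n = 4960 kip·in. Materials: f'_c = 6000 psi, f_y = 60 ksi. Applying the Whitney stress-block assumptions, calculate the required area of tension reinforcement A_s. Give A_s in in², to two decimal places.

A_s ≈ 3.93 in²

From M_n = 0.85 f'_c a b (d − a/2):
a = d − √(d² − 2M_n/(0.85 f'_c b)) = 22.2 − √(22.2² − 2 × 4960/(0.85 × 6 × 19.5)) = 2.373 in.
A_s = 0.85 f'_c a b / f_y = 0.85 × 6 × 2.373 × 19.5 / 60 = 3.933 in².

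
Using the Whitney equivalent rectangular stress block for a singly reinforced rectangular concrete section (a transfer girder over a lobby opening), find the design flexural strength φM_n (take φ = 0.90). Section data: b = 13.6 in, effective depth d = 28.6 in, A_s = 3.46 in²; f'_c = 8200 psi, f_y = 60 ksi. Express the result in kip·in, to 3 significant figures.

T = A_s f_y = 3.46 × 60 = 207.6 kips.
a = T/(0.85 f'_c b) = 207.6/(0.85 × 8.2 × 13.6) = 2.190 in.
M_n = T(d − a/2) = 207.6 × (28.6 − 1.095) = 5710.0 kip·in.
φM_n = 0.90 × 5710.0 = 5139.0 kip·in.

φM_n ≈ 5140 kip·in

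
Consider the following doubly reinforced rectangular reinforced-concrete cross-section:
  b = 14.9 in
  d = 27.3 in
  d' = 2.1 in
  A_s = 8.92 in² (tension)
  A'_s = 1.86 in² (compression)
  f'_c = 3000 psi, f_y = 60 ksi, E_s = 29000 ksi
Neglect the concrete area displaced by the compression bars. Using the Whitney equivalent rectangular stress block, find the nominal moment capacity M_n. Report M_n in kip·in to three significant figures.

Assume both steels yield.
a = (A_s − A'_s) f_y/(0.85 f'_c b) = (8.92 − 1.86) × 60/(0.85 × 3 × 14.9) = 11.149 in.
c = a/β₁ = 11.149/0.85 = 13.116 in; ε'_s = 0.003(c − d')/c = 0.0025 ≥ ε_y = 0.0021, so the compression steel yields.
M_n = (A_s − A'_s) f_y (d − a/2) + A'_s f_y (d − d') = 423.6 × (27.3 − 5.5745) + 111.6 × (27.3 − 2.1) = 9202.9 + 2812.3 = 12015.2 kip·in.

M_n ≈ 12000 kip·in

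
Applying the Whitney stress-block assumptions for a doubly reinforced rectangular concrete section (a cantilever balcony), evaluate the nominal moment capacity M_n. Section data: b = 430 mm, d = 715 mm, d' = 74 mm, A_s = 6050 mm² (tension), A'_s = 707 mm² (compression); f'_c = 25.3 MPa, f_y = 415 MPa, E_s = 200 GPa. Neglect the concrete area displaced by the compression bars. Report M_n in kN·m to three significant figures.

Assume both tension and compression steel yield.
Net tension couple steel: A_s − A'_s = 5343 mm².
a = (A_s − A'_s) f_y / (0.85 f'_c b) = 2217345/(0.85 × 25.3 × 430) = 239.79 mm.
c = a/β₁ = 239.79/0.85 = 282.11 mm; ε'_s = 0.003(c − d')/c = 0.0022 ≥ f_y/E_s = 0.0021, so compression steel does yield.
M_n = (A_s − A'_s) f_y (d − a/2) + A'_s f_y (d − d') = [2217345 × (715 − 119.895) + 293405 × (715 − 74)] × 10⁻⁶ = 1319.55 + 188.07 = 1507.62 kN·m.

M_n ≈ 1510 kN·m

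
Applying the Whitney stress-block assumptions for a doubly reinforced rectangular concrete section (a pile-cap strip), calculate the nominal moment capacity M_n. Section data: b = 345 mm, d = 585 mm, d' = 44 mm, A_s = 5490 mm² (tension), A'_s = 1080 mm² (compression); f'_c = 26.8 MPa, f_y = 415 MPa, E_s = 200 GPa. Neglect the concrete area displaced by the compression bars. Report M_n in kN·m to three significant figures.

Assume both tension and compression steel yield.
Net tension couple steel: A_s − A'_s = 4410 mm².
a = (A_s − A'_s) f_y / (0.85 f'_c b) = 1830150/(0.85 × 26.8 × 345) = 232.87 mm.
c = a/β₁ = 232.87/0.85 = 273.96 mm; ε'_s = 0.003(c − d')/c = 0.0025 ≥ f_y/E_s = 0.0021, so compression steel does yield.
M_n = (A_s − A'_s) f_y (d − a/2) + A'_s f_y (d − d') = [1830150 × (585 − 116.435) + 448200 × (585 − 44)] × 10⁻⁶ = 857.54 + 242.48 = 1100.02 kN·m.

M_n ≈ 1100 kN·m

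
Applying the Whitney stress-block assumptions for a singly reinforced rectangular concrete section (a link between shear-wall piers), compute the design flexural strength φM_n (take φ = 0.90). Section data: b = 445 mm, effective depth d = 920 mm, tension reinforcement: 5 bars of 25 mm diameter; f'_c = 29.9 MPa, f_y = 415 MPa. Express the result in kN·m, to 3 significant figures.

A_s = 5 × 491 = 2455 mm².
T = A_s f_y = 2455 × 415 = 1018825 N = 1018.825 kN.
From C = T: a = T/(0.85 f'_c b) = 1018825/(0.85 × 29.9 × 445) = 90.08 mm.
M_n = T(d − a/2) = 1018.825 kN × (920 − 45.04) mm = 891.43 kN·m.
φM_n = 0.90 × 891.43 = 802.29 kN·m.

φM_n ≈ 802 kN·m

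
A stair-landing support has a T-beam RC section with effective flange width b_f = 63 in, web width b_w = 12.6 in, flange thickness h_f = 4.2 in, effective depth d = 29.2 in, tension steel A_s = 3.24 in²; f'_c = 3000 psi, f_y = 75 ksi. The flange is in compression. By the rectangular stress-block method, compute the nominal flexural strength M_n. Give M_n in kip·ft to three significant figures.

Tension: T = A_s f_y = 3.24 × 75 = 243 kips.
Try a within the flange: a = T/(0.85 f'_c b_f) = 243/(0.85 × 3 × 63) = 1.513 in.
Since a = 1.513 ≤ h_f = 4.2 in, the stress block lies entirely in the flange; analyse as a rectangular beam of width b_f.
M_n = T(d − a/2) = 243 × (29.2 − 0.7565) = 6911.8 kip·in.
M_n = 6911.8/12 = 575.98 kip·ft.

M_n ≈ 576 kip·ft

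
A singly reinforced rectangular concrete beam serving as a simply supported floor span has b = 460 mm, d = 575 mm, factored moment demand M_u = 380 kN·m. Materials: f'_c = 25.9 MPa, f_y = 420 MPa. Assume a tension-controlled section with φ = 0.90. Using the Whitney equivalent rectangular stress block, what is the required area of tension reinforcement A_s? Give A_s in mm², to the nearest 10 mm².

M_n = M_u/φ = 380/0.90 = 422.222 kN·m.
With M_n = 0.85 f'_c a b (d − a/2), solve the quadratic for a:
a = d − √(d² − 2M_n/(0.85 f'_c b)) = 575 − √(575² − 2 × 422.222×10⁶/(0.85 × 25.9 × 460)) = 77.77 mm.
A_s = 0.85 f'_c a b / f_y = 0.85 × 25.9 × 77.77 × 460 / 420 = 1875.2 mm².

A_s ≈ 1880 mm²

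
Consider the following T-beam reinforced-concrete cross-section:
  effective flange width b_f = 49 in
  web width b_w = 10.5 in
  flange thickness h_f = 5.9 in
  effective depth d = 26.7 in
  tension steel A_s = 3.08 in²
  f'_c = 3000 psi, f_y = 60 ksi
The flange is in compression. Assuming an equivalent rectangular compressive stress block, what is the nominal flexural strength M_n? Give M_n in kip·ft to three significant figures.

Tension: T = A_s f_y = 3.08 × 60 = 184.8 kips.
Try a within the flange: a = T/(0.85 f'_c b_f) = 184.8/(0.85 × 3 × 49) = 1.479 in.
Since a = 1.479 ≤ h_f = 5.9 in, the stress block lies entirely in the flange; analyse as a rectangular beam of width b_f.
M_n = T(d − a/2) = 184.8 × (26.7 − 0.7395) = 4797.5 kip·in.
M_n = 4797.5/12 = 399.79 kip·ft.

M_n ≈ 400 kip·ft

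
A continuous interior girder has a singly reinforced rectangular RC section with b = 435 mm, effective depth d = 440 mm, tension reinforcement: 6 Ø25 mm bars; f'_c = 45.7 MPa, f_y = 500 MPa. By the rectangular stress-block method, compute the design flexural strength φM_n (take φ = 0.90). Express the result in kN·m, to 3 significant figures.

φM_n ≈ 526 kN·m

A_s = 6 × 491 = 2946 mm².
T = A_s f_y = 2946 × 500 = 1473000 N = 1473 kN.
From C = T: a = T/(0.85 f'_c b) = 1473000/(0.85 × 45.7 × 435) = 87.17 mm.
M_n = T(d − a/2) = 1473 kN × (440 − 43.585) mm = 583.92 kN·m.
φM_n = 0.90 × 583.92 = 525.53 kN·m.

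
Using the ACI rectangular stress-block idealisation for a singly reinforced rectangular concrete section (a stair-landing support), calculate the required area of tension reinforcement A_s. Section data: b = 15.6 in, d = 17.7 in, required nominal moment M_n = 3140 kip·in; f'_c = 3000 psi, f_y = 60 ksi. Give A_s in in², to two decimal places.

A_s ≈ 3.47 in²

From M_n = 0.85 f'_c a b (d − a/2):
a = d − √(d² − 2M_n/(0.85 f'_c b)) = 17.7 − √(17.7² − 2 × 3140/(0.85 × 3 × 15.6)) = 5.233 in.
A_s = 0.85 f'_c a b / f_y = 0.85 × 3 × 5.233 × 15.6 / 60 = 3.469 in².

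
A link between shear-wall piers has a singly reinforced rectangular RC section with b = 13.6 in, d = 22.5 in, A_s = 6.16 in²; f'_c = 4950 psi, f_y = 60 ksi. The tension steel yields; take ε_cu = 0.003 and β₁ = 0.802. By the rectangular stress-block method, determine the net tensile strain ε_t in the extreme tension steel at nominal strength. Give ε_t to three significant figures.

a = A_s f_y/(0.85 f'_c b) = 6.459 in.
β₁ = 0.802, so c = a/β₁ = 6.459/0.802 = 8.054 in.
From the linear strain diagram with ε_cu = 0.003: ε_t = 0.003 (d − c)/c = 0.003 × (22.5 − 8.054)/8.054 = 0.00538.
Since ε_t ≥ 0.005, the section is tension-controlled.

ε_t ≈ 0.00538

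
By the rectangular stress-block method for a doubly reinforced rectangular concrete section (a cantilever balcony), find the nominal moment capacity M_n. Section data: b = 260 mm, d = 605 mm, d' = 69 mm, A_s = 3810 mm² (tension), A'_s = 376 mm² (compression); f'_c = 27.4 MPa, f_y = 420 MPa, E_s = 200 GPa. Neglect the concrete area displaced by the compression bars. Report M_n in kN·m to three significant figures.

M_n ≈ 785 kN·m

Assume both tension and compression steel yield.
Net tension couple steel: A_s − A'_s = 3434 mm².
a = (A_s − A'_s) f_y / (0.85 f'_c b) = 1442280/(0.85 × 27.4 × 260) = 238.18 mm.
c = a/β₁ = 238.18/0.85 = 280.21 mm; ε'_s = 0.003(c − d')/c = 0.0023 ≥ f_y/E_s = 0.0021, so compression steel does yield.
M_n = (A_s − A'_s) f_y (d − a/2) + A'_s f_y (d − d') = [1442280 × (605 − 119.09) + 157920 × (605 − 69)] × 10⁻⁶ = 700.82 + 84.65 = 785.47 kN·m.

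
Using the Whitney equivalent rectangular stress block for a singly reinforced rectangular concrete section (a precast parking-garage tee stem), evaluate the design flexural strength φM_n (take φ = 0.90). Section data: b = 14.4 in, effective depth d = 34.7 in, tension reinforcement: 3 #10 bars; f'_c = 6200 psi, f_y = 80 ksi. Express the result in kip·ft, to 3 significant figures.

φM_n ≈ 747 kip·ft

A_s = 3 × 1.27 = 3.81 in².
T = A_s f_y = 3.81 × 80 = 304.8 kips.
a = T/(0.85 f'_c b) = 304.8/(0.85 × 6.2 × 14.4) = 4.016 in.
M_n = T(d − a/2) = 304.8 × (34.7 − 2.008) = 9964.5 kip·in = 9964.5/12 = 830.38 kip·ft.
φM_n = 0.90 × 830.38 = 747.34 kip·ft.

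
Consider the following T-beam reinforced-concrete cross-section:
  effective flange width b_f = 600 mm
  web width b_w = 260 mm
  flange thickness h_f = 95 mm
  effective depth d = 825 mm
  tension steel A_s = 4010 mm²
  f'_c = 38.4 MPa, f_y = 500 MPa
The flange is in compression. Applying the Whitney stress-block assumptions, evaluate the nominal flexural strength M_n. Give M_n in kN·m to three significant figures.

Tension: T = A_s f_y = 4010 × 500 = 2005000 N.
Try a within the flange: a = T/(0.85 f'_c b_f) = 2005000/(0.85 × 38.4 × 600) = 102.38 mm.
a = 102.38 > h_f = 95 mm: the block extends into the web. Split into flange-overhang and web parts.
C_f = 0.85 f'_c (b_f − b_w) h_f = 0.85 × 38.4 × (600 − 260) × 95 = 1054272 N.
Remaining web compression depth: a_w = (T − C_f)/(0.85 f'_c b_w) = (2005000 − 1054272)/(0.85 × 38.4 × 260) = 112.03 mm.
M_n = C_f(d − h_f/2) + (T − C_f)(d − a_w/2) = 1054272 × (825 − 47.5) + 950728 × (825 − 56.015) = 819.70 + 731.10 = 1550.80 × 10⁶ N·mm.
M_n = 1550.80 kN·m.

M_n ≈ 1550 kN·m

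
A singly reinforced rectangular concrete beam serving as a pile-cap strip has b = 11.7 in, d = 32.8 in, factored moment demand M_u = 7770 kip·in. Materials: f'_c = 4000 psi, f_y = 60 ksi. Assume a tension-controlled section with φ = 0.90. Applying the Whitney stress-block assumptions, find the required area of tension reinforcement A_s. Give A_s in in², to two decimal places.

M_n = M_u/φ = 7770/0.90 = 8633.33 kip·in.
From M_n = 0.85 f'_c a b (d − a/2):
a = d − √(d² − 2M_n/(0.85 f'_c b)) = 32.8 − √(32.8² − 2 × 8633.33/(0.85 × 4 × 11.7)) = 7.467 in.
A_s = 0.85 f'_c a b / f_y = 0.85 × 4 × 7.467 × 11.7 / 60 = 4.951 in².

A_s ≈ 4.95 in²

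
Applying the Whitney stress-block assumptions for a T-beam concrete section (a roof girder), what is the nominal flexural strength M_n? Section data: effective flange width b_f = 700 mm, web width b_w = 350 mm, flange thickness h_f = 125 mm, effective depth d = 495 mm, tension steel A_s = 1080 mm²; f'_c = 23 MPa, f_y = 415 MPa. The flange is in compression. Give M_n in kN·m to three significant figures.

M_n ≈ 215 kN·m

Tension: T = A_s f_y = 1080 × 415 = 448200 N.
Try a within the flange: a = T/(0.85 f'_c b_f) = 448200/(0.85 × 23 × 700) = 32.75 mm.
Since a = 32.75 ≤ h_f = 125 mm, the stress block lies entirely in the flange; analyse as a rectangular beam of width b_f.
M_n = T(d − a/2) = 448200 × (495 − 16.375) = 214.52 × 10⁶ N·mm.
M_n = 214.52 kN·m.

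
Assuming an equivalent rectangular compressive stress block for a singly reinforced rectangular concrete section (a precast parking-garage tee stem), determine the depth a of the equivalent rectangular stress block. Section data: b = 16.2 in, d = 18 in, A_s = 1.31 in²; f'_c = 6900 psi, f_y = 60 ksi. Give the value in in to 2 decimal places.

T = A_s f_y = 1.31 × 60 = 78.6 kips.
a = T/(0.85 f'_c b) = 78.6/(0.85 × 6.9 × 16.2) = 0.83 in.

a ≈ 0.83 in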